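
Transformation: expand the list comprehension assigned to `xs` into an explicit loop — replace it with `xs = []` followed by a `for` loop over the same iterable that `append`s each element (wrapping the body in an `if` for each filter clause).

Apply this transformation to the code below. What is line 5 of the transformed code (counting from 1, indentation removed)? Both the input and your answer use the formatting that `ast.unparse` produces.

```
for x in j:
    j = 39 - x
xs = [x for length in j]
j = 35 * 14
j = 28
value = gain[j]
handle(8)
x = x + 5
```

xs.append(x)

Transformed code:
for x in j:
    j = 39 - x
xs = []
for length in j:
    xs.append(x)
j = 35 * 14
j = 28
value = gain[j]
handle(8)
x = x + 5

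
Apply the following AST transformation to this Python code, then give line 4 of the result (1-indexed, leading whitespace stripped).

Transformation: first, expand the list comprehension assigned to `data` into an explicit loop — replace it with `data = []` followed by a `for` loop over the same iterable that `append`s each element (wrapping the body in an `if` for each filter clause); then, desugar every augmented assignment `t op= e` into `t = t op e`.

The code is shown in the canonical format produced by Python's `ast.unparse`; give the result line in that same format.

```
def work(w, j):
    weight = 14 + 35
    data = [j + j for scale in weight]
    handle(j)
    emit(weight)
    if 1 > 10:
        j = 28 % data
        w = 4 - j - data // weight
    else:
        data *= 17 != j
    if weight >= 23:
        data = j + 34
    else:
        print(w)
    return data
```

Transformed code:
def work(w, j):
    weight = 14 + 35
    data = []
    for scale in weight:
        data.append(j + j)
    handle(j)
    emit(weight)
    if 1 > 10:
        j = 28 % data
        w = 4 - j - data // weight
    else:
        data = data * (17 != j)
    if weight >= 23:
        data = j + 34
    else:
        print(w)
    return data

for scale in weight:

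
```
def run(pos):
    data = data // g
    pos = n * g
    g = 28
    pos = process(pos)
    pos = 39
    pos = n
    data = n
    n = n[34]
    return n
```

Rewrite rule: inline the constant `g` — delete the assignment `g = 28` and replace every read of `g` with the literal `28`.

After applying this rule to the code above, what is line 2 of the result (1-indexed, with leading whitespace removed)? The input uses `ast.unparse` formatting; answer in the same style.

data = data // 28

Transformed code:
def run(pos):
    data = data // 28
    pos = n * 28
    pos = process(pos)
    pos = 39
    pos = n
    data = n
    n = n[34]
    return n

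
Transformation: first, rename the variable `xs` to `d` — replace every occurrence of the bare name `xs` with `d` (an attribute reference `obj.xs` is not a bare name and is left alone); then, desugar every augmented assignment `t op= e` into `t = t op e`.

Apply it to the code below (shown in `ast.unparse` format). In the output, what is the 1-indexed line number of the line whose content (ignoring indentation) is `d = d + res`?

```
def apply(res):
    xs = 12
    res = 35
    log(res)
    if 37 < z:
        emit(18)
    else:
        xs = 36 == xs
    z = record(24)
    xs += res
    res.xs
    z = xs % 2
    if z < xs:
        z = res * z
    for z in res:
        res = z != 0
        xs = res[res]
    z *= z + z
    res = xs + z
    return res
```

Transformed code:
def apply(res):
    d = 12
    res = 35
    log(res)
    if 37 < z:
        emit(18)
    else:
        d = 36 == d
    z = record(24)
    d = d + res
    res.xs
    z = d % 2
    if z < d:
        z = res * z
    for z in res:
        res = z != 0
        d = res[res]
    z = z * (z + z)
    res = d + z
    return res

10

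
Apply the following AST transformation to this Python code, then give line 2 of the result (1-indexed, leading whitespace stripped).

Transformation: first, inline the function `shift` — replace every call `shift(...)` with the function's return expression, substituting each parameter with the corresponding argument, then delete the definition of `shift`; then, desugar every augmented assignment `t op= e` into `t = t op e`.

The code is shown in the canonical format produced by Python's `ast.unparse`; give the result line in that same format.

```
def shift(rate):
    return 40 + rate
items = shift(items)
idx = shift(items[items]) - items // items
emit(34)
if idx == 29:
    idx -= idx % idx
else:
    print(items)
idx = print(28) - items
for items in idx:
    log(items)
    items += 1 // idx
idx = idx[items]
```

idx = 40 + items[items] - items // items

Transformed code:
items = 40 + items
idx = 40 + items[items] - items // items
emit(34)
if idx == 29:
    idx = idx - idx % idx
else:
    print(items)
idx = print(28) - items
for items in idx:
    log(items)
    items = items + 1 // idx
idx = idx[items]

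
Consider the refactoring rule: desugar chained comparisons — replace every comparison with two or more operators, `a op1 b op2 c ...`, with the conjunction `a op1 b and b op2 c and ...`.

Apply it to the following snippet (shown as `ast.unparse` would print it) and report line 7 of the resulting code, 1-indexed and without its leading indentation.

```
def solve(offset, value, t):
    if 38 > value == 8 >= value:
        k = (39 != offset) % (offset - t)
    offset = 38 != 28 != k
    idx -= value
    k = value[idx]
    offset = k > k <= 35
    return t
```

offset = k > k and k <= 35

Transformed code:
def solve(offset, value, t):
    if 38 > value and value == 8 and (8 >= value):
        k = (39 != offset) % (offset - t)
    offset = 38 != 28 and 28 != k
    idx -= value
    k = value[idx]
    offset = k > k and k <= 35
    return t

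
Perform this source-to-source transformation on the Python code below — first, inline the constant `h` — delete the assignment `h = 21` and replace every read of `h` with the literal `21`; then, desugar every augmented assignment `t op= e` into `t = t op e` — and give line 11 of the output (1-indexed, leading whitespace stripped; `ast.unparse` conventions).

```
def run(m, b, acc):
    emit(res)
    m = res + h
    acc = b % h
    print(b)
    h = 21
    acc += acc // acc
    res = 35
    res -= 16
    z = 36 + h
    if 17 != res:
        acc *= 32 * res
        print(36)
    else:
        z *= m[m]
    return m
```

Transformed code:
def run(m, b, acc):
    emit(res)
    m = res + 21
    acc = b % 21
    print(b)
    acc = acc + acc // acc
    res = 35
    res = res - 16
    z = 36 + 21
    if 17 != res:
        acc = acc * (32 * res)
        print(36)
    else:
        z = z * m[m]
    return m

acc = acc * (32 * res)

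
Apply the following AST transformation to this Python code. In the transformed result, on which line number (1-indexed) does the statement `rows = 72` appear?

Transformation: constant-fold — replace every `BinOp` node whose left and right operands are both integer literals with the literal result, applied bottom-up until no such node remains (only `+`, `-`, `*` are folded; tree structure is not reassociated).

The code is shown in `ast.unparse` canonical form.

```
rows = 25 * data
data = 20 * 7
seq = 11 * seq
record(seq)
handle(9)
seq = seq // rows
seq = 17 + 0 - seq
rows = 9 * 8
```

Transformed code:
rows = 25 * data
data = 140
seq = 11 * seq
record(seq)
handle(9)
seq = seq // rows
seq = 17 - seq
rows = 72

8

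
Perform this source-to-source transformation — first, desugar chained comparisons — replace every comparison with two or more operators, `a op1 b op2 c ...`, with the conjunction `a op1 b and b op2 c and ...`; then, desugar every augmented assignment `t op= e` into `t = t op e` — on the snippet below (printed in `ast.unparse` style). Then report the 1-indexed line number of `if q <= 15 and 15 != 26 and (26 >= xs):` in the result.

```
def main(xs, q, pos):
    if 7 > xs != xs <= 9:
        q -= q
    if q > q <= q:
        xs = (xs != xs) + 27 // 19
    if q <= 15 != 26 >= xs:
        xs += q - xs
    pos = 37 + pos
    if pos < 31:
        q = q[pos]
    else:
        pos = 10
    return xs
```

Transformed code:
def main(xs, q, pos):
    if 7 > xs and xs != xs and (xs <= 9):
        q = q - q
    if q > q and q <= q:
        xs = (xs != xs) + 27 // 19
    if q <= 15 and 15 != 26 and (26 >= xs):
        xs = xs + (q - xs)
    pos = 37 + pos
    if pos < 31:
        q = q[pos]
    else:
        pos = 10
    return xs

6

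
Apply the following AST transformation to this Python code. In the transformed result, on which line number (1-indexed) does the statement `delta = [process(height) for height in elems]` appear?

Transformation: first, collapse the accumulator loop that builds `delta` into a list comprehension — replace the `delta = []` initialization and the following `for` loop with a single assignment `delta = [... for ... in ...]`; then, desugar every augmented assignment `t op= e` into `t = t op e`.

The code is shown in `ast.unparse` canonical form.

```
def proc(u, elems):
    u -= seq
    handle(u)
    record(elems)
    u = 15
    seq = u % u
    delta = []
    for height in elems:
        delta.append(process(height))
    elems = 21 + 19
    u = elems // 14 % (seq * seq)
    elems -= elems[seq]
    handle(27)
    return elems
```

7

Transformed code:
def proc(u, elems):
    u = u - seq
    handle(u)
    record(elems)
    u = 15
    seq = u % u
    delta = [process(height) for height in elems]
    elems = 21 + 19
    u = elems // 14 % (seq * seq)
    elems = elems - elems[seq]
    handle(27)
    return elems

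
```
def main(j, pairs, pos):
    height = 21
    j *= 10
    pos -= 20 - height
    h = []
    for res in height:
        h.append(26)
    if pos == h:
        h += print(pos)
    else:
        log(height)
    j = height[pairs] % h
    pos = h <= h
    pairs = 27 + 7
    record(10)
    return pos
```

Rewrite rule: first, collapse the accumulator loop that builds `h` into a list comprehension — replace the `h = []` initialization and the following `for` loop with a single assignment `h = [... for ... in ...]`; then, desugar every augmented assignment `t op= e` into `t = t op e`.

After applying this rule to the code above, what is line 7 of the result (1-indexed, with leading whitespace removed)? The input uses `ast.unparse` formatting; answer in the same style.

Transformed code:
def main(j, pairs, pos):
    height = 21
    j = j * 10
    pos = pos - (20 - height)
    h = [26 for res in height]
    if pos == h:
        h = h + print(pos)
    else:
        log(height)
    j = height[pairs] % h
    pos = h <= h
    pairs = 27 + 7
    record(10)
    return pos

h = h + print(pos)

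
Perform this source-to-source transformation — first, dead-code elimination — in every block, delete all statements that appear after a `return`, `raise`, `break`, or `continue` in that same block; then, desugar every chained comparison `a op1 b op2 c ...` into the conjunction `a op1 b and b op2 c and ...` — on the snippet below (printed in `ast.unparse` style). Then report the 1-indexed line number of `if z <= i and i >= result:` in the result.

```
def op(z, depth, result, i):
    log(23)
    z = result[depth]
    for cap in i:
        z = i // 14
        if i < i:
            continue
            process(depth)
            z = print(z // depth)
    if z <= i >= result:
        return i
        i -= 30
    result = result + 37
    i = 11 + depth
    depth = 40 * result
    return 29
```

8

Transformed code:
def op(z, depth, result, i):
    log(23)
    z = result[depth]
    for cap in i:
        z = i // 14
        if i < i:
            continue
    if z <= i and i >= result:
        return i
    result = result + 37
    i = 11 + depth
    depth = 40 * result
    return 29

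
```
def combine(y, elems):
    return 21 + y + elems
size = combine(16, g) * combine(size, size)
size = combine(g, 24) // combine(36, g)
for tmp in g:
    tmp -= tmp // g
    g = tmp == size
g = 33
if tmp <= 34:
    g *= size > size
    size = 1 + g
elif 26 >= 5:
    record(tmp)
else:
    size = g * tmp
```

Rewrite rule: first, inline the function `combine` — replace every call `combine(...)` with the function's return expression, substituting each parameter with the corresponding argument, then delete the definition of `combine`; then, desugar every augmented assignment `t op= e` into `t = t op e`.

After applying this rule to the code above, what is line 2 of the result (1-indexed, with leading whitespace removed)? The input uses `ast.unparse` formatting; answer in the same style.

Transformed code:
size = (21 + 16 + g) * (21 + size + size)
size = (21 + g + 24) // (21 + 36 + g)
for tmp in g:
    tmp = tmp - tmp // g
    g = tmp == size
g = 33
if tmp <= 34:
    g = g * (size > size)
    size = 1 + g
elif 26 >= 5:
    record(tmp)
else:
    size = g * tmp

size = (21 + g + 24) // (21 + 36 + g)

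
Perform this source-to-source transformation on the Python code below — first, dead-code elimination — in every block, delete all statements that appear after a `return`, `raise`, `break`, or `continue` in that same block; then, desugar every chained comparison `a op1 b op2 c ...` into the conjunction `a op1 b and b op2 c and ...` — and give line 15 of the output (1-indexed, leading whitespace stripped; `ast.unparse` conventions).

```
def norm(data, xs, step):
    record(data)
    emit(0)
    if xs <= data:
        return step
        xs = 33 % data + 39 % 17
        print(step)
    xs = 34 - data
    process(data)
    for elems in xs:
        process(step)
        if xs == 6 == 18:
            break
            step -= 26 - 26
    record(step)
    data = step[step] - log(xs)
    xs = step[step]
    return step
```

Transformed code:
def norm(data, xs, step):
    record(data)
    emit(0)
    if xs <= data:
        return step
    xs = 34 - data
    process(data)
    for elems in xs:
        process(step)
        if xs == 6 and 6 == 18:
            break
    record(step)
    data = step[step] - log(xs)
    xs = step[step]
    return step

return step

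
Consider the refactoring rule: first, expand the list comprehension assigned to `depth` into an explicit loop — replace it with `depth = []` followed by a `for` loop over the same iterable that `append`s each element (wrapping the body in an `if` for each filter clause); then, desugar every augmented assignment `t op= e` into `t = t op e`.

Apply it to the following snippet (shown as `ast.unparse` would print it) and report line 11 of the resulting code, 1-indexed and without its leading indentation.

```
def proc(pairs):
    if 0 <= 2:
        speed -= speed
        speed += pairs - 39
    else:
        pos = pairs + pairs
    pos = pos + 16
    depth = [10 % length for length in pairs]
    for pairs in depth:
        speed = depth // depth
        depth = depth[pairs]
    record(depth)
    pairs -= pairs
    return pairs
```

for pairs in depth:

Transformed code:
def proc(pairs):
    if 0 <= 2:
        speed = speed - speed
        speed = speed + (pairs - 39)
    else:
        pos = pairs + pairs
    pos = pos + 16
    depth = []
    for length in pairs:
        depth.append(10 % length)
    for pairs in depth:
        speed = depth // depth
        depth = depth[pairs]
    record(depth)
    pairs = pairs - pairs
    return pairs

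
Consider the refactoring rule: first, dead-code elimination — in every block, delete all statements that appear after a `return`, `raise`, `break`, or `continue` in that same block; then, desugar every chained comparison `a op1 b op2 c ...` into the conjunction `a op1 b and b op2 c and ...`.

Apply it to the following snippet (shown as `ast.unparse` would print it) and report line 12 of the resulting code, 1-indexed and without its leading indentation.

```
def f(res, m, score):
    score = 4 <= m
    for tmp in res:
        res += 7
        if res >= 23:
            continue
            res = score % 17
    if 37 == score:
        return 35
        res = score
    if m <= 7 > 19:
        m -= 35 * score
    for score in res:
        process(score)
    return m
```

Transformed code:
def f(res, m, score):
    score = 4 <= m
    for tmp in res:
        res += 7
        if res >= 23:
            continue
    if 37 == score:
        return 35
    if m <= 7 and 7 > 19:
        m -= 35 * score
    for score in res:
        process(score)
    return m

process(score)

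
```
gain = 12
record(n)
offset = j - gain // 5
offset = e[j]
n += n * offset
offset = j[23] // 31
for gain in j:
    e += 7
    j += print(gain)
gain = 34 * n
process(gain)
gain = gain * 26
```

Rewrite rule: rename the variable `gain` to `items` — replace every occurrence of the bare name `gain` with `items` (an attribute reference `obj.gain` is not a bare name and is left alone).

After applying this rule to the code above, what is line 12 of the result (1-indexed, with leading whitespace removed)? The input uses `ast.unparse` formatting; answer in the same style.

items = items * 26

Transformed code:
items = 12
record(n)
offset = j - items // 5
offset = e[j]
n += n * offset
offset = j[23] // 31
for items in j:
    e += 7
    j += print(items)
items = 34 * n
process(items)
items = items * 26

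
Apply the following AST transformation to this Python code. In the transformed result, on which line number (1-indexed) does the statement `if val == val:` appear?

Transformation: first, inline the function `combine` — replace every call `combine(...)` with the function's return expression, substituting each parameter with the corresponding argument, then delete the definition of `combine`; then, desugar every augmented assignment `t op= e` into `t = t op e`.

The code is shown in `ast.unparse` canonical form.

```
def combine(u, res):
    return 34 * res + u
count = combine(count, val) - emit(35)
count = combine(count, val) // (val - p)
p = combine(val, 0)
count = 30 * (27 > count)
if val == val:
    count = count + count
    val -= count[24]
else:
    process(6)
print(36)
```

Transformed code:
count = 34 * val + count - emit(35)
count = (34 * val + count) // (val - p)
p = 34 * 0 + val
count = 30 * (27 > count)
if val == val:
    count = count + count
    val = val - count[24]
else:
    process(6)
print(36)

5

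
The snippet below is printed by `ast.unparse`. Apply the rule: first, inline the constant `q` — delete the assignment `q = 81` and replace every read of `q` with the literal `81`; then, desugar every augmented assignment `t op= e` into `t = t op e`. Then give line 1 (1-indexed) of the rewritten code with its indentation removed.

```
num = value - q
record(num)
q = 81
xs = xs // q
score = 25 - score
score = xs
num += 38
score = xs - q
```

num = value - 81

Transformed code:
num = value - 81
record(num)
xs = xs // 81
score = 25 - score
score = xs
num = num + 38
score = xs - 81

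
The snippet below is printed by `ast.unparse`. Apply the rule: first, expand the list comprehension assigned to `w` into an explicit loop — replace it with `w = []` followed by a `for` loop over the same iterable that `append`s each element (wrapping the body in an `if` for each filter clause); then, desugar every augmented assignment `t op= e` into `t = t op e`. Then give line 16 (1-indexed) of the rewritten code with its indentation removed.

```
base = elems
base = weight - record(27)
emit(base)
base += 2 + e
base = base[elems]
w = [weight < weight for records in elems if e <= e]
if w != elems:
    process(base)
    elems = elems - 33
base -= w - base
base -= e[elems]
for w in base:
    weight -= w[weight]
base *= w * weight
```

Transformed code:
base = elems
base = weight - record(27)
emit(base)
base = base + (2 + e)
base = base[elems]
w = []
for records in elems:
    if e <= e:
        w.append(weight < weight)
if w != elems:
    process(base)
    elems = elems - 33
base = base - (w - base)
base = base - e[elems]
for w in base:
    weight = weight - w[weight]
base = base * (w * weight)

weight = weight - w[weight]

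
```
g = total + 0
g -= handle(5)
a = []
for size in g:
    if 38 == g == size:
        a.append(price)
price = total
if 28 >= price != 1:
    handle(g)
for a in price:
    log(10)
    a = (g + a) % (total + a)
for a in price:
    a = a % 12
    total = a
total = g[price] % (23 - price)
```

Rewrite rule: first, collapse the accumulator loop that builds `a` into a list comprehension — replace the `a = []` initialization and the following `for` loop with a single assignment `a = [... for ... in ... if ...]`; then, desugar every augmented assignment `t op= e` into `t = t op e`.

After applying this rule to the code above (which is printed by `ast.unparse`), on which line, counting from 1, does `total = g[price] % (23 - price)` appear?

Transformed code:
g = total + 0
g = g - handle(5)
a = [price for size in g if 38 == g == size]
price = total
if 28 >= price != 1:
    handle(g)
for a in price:
    log(10)
    a = (g + a) % (total + a)
for a in price:
    a = a % 12
    total = a
total = g[price] % (23 - price)

13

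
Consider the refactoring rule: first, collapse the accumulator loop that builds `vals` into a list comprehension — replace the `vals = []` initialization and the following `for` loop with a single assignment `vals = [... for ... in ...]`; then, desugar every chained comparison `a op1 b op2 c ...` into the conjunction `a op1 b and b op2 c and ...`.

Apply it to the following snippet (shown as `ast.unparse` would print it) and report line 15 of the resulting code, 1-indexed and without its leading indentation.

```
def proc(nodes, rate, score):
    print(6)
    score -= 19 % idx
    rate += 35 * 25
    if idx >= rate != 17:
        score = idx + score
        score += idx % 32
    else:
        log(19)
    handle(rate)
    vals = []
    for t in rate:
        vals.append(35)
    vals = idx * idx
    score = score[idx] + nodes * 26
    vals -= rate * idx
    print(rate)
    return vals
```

print(rate)

Transformed code:
def proc(nodes, rate, score):
    print(6)
    score -= 19 % idx
    rate += 35 * 25
    if idx >= rate and rate != 17:
        score = idx + score
        score += idx % 32
    else:
        log(19)
    handle(rate)
    vals = [35 for t in rate]
    vals = idx * idx
    score = score[idx] + nodes * 26
    vals -= rate * idx
    print(rate)
    return vals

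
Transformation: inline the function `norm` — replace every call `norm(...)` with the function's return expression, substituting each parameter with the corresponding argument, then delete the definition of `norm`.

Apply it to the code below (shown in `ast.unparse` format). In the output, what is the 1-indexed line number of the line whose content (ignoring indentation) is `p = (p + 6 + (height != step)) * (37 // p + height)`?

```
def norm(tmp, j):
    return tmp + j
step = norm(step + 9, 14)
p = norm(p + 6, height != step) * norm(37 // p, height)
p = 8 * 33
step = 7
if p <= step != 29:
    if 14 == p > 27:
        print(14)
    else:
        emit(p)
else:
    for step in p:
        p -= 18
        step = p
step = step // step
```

2

Transformed code:
step = step + 9 + 14
p = (p + 6 + (height != step)) * (37 // p + height)
p = 8 * 33
step = 7
if p <= step != 29:
    if 14 == p > 27:
        print(14)
    else:
        emit(p)
else:
    for step in p:
        p -= 18
        step = p
step = step // step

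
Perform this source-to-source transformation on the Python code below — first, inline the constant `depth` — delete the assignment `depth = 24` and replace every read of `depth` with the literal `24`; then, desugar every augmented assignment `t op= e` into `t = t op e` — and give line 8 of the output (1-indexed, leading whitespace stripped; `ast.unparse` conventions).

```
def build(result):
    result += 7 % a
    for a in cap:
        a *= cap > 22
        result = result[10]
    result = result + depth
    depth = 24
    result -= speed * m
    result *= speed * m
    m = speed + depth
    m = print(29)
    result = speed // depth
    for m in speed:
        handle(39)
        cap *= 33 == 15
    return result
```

Transformed code:
def build(result):
    result = result + 7 % a
    for a in cap:
        a = a * (cap > 22)
        result = result[10]
    result = result + 24
    result = result - speed * m
    result = result * (speed * m)
    m = speed + 24
    m = print(29)
    result = speed // 24
    for m in speed:
        handle(39)
        cap = cap * (33 == 15)
    return result

result = result * (speed * m)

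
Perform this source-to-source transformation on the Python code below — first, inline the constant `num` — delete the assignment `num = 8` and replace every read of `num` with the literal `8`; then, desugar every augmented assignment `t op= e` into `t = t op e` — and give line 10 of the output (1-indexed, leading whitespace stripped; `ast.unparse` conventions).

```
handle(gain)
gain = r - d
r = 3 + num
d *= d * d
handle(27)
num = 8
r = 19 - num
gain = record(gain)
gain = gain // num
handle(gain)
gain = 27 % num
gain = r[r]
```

gain = 27 % 8

Transformed code:
handle(gain)
gain = r - d
r = 3 + 8
d = d * (d * d)
handle(27)
r = 19 - 8
gain = record(gain)
gain = gain // 8
handle(gain)
gain = 27 % 8
gain = r[r]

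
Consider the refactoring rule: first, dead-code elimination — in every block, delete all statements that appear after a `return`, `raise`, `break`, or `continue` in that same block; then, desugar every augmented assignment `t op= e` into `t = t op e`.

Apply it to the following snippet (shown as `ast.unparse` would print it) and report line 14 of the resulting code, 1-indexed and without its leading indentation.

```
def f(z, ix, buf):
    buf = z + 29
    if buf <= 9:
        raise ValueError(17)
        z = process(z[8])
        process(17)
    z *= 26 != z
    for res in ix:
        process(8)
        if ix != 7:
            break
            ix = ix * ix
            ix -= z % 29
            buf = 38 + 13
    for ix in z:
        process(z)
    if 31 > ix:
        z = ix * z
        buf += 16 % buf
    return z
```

buf = buf + 16 % buf

Transformed code:
def f(z, ix, buf):
    buf = z + 29
    if buf <= 9:
        raise ValueError(17)
    z = z * (26 != z)
    for res in ix:
        process(8)
        if ix != 7:
            break
    for ix in z:
        process(z)
    if 31 > ix:
        z = ix * z
        buf = buf + 16 % buf
    return z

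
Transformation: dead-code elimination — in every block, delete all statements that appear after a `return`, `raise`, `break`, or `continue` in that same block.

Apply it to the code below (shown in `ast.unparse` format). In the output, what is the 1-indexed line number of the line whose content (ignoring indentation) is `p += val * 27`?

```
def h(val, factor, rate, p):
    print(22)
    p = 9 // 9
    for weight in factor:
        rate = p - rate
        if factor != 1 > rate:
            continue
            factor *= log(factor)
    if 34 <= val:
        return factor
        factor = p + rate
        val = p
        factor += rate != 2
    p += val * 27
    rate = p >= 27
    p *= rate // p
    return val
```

Transformed code:
def h(val, factor, rate, p):
    print(22)
    p = 9 // 9
    for weight in factor:
        rate = p - rate
        if factor != 1 > rate:
            continue
    if 34 <= val:
        return factor
    p += val * 27
    rate = p >= 27
    p *= rate // p
    return val

10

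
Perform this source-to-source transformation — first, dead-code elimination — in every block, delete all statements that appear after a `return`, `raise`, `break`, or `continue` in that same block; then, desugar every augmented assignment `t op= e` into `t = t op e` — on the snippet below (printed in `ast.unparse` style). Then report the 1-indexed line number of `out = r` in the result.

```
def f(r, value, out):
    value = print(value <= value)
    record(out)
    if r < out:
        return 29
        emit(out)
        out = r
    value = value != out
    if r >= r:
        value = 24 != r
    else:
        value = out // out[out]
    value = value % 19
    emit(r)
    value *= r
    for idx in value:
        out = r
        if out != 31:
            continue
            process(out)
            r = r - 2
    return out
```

Transformed code:
def f(r, value, out):
    value = print(value <= value)
    record(out)
    if r < out:
        return 29
    value = value != out
    if r >= r:
        value = 24 != r
    else:
        value = out // out[out]
    value = value % 19
    emit(r)
    value = value * r
    for idx in value:
        out = r
        if out != 31:
            continue
    return out

15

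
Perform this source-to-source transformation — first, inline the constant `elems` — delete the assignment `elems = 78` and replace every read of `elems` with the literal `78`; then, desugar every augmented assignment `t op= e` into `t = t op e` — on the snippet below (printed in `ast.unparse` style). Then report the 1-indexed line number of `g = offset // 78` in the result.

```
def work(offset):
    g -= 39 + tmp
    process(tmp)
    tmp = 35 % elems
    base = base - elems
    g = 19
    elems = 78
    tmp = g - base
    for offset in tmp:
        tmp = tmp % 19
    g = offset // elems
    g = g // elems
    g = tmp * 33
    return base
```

10

Transformed code:
def work(offset):
    g = g - (39 + tmp)
    process(tmp)
    tmp = 35 % 78
    base = base - 78
    g = 19
    tmp = g - base
    for offset in tmp:
        tmp = tmp % 19
    g = offset // 78
    g = g // 78
    g = tmp * 33
    return base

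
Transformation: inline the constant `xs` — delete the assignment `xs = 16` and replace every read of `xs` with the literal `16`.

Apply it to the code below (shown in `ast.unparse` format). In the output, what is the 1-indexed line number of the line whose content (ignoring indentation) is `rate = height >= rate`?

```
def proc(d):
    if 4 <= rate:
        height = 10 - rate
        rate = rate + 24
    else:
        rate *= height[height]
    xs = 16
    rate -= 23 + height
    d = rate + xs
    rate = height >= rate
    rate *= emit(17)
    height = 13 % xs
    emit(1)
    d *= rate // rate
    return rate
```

Transformed code:
def proc(d):
    if 4 <= rate:
        height = 10 - rate
        rate = rate + 24
    else:
        rate *= height[height]
    rate -= 23 + height
    d = rate + 16
    rate = height >= rate
    rate *= emit(17)
    height = 13 % 16
    emit(1)
    d *= rate // rate
    return rate

9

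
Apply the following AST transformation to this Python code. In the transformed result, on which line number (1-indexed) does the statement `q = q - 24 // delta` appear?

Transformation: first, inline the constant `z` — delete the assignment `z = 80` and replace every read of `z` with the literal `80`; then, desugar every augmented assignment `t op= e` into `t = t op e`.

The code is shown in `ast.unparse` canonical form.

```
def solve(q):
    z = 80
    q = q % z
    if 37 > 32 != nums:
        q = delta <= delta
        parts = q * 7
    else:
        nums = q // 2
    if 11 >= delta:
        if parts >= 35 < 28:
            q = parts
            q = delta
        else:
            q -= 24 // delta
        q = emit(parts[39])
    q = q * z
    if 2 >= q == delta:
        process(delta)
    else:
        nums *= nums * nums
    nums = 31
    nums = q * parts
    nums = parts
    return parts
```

Transformed code:
def solve(q):
    q = q % 80
    if 37 > 32 != nums:
        q = delta <= delta
        parts = q * 7
    else:
        nums = q // 2
    if 11 >= delta:
        if parts >= 35 < 28:
            q = parts
            q = delta
        else:
            q = q - 24 // delta
        q = emit(parts[39])
    q = q * 80
    if 2 >= q == delta:
        process(delta)
    else:
        nums = nums * (nums * nums)
    nums = 31
    nums = q * parts
    nums = parts
    return parts

13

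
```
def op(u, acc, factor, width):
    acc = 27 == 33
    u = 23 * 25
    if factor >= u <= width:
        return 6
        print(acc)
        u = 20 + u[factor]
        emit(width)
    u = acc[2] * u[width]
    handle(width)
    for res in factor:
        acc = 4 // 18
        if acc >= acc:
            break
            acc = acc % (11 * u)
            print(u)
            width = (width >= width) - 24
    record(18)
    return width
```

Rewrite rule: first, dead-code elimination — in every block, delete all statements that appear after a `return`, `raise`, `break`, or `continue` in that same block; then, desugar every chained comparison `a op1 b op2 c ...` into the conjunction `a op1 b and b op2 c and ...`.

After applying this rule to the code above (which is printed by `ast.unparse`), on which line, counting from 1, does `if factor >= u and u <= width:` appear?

Transformed code:
def op(u, acc, factor, width):
    acc = 27 == 33
    u = 23 * 25
    if factor >= u and u <= width:
        return 6
    u = acc[2] * u[width]
    handle(width)
    for res in factor:
        acc = 4 // 18
        if acc >= acc:
            break
    record(18)
    return width

4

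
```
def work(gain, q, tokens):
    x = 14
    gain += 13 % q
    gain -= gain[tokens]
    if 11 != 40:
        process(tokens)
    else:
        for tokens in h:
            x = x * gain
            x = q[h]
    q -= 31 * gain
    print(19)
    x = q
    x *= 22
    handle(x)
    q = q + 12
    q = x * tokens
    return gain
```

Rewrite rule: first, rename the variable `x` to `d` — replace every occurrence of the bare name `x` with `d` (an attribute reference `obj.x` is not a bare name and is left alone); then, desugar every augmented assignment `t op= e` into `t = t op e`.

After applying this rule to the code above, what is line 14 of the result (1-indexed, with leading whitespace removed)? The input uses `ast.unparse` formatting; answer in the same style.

Transformed code:
def work(gain, q, tokens):
    d = 14
    gain = gain + 13 % q
    gain = gain - gain[tokens]
    if 11 != 40:
        process(tokens)
    else:
        for tokens in h:
            d = d * gain
            d = q[h]
    q = q - 31 * gain
    print(19)
    d = q
    d = d * 22
    handle(d)
    q = q + 12
    q = d * tokens
    return gain

d = d * 22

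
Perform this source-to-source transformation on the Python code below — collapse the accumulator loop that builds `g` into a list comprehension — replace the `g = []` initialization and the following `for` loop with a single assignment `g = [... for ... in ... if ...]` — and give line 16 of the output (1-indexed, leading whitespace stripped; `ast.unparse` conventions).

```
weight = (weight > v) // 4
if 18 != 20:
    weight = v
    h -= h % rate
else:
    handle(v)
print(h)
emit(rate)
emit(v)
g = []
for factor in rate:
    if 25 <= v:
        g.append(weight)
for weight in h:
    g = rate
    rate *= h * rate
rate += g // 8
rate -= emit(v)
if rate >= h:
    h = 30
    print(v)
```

if rate >= h:

Transformed code:
weight = (weight > v) // 4
if 18 != 20:
    weight = v
    h -= h % rate
else:
    handle(v)
print(h)
emit(rate)
emit(v)
g = [weight for factor in rate if 25 <= v]
for weight in h:
    g = rate
    rate *= h * rate
rate += g // 8
rate -= emit(v)
if rate >= h:
    h = 30
    print(v)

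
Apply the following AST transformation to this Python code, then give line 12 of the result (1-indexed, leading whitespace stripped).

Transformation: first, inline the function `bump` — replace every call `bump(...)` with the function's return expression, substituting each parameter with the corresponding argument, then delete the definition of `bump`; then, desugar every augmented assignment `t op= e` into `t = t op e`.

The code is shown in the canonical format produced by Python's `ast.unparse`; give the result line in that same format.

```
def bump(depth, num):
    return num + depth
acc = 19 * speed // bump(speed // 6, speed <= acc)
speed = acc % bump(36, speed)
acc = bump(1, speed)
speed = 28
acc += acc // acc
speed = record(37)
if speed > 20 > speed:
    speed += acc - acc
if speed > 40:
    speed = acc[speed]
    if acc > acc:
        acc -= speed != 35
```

acc = acc - (speed != 35)

Transformed code:
acc = 19 * speed // ((speed <= acc) + speed // 6)
speed = acc % (speed + 36)
acc = speed + 1
speed = 28
acc = acc + acc // acc
speed = record(37)
if speed > 20 > speed:
    speed = speed + (acc - acc)
if speed > 40:
    speed = acc[speed]
    if acc > acc:
        acc = acc - (speed != 35)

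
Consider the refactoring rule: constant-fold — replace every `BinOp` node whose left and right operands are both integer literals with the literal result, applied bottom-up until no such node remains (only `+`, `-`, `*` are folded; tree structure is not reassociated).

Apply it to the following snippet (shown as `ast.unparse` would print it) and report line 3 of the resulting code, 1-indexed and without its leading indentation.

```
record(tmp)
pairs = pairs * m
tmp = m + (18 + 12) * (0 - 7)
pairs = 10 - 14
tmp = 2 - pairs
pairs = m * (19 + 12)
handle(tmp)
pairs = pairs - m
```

tmp = m + -210

Transformed code:
record(tmp)
pairs = pairs * m
tmp = m + -210
pairs = -4
tmp = 2 - pairs
pairs = m * 31
handle(tmp)
pairs = pairs - m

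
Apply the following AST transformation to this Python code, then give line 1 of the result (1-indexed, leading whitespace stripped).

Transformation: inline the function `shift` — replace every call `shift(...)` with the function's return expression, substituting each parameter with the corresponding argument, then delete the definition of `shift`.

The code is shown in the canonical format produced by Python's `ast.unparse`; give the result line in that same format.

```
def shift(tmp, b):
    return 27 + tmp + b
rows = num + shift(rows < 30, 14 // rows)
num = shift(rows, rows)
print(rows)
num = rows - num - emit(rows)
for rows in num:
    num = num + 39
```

Transformed code:
rows = num + (27 + (rows < 30) + 14 // rows)
num = 27 + rows + rows
print(rows)
num = rows - num - emit(rows)
for rows in num:
    num = num + 39

rows = num + (27 + (rows < 30) + 14 // rows)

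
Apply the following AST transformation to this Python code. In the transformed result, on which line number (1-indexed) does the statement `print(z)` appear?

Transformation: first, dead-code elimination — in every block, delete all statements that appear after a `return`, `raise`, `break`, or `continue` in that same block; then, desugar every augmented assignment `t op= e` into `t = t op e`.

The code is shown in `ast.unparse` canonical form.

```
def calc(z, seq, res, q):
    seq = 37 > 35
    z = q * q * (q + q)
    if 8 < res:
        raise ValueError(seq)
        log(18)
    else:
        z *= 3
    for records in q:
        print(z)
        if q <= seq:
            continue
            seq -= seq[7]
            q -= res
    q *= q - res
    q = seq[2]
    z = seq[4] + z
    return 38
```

Transformed code:
def calc(z, seq, res, q):
    seq = 37 > 35
    z = q * q * (q + q)
    if 8 < res:
        raise ValueError(seq)
    else:
        z = z * 3
    for records in q:
        print(z)
        if q <= seq:
            continue
    q = q * (q - res)
    q = seq[2]
    z = seq[4] + z
    return 38

9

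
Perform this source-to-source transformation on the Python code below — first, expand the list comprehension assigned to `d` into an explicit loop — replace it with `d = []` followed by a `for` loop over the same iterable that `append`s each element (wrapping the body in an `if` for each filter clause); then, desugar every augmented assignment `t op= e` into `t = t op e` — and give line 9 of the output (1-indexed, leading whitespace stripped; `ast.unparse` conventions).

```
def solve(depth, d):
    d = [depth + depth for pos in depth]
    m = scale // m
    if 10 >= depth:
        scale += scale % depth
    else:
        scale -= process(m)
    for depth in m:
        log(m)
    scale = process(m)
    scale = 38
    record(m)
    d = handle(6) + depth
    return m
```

Transformed code:
def solve(depth, d):
    d = []
    for pos in depth:
        d.append(depth + depth)
    m = scale // m
    if 10 >= depth:
        scale = scale + scale % depth
    else:
        scale = scale - process(m)
    for depth in m:
        log(m)
    scale = process(m)
    scale = 38
    record(m)
    d = handle(6) + depth
    return m

scale = scale - process(m)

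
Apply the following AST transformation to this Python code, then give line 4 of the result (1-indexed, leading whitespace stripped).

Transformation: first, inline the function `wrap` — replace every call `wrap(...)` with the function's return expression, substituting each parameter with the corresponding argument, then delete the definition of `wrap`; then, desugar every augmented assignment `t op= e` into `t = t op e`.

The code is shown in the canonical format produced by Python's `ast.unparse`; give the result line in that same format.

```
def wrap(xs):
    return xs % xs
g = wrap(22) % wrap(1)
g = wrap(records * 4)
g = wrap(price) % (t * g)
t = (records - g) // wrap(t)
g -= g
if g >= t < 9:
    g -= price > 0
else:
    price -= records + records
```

Transformed code:
g = 22 % 22 % (1 % 1)
g = records * 4 % (records * 4)
g = price % price % (t * g)
t = (records - g) // (t % t)
g = g - g
if g >= t < 9:
    g = g - (price > 0)
else:
    price = price - (records + records)

t = (records - g) // (t % t)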